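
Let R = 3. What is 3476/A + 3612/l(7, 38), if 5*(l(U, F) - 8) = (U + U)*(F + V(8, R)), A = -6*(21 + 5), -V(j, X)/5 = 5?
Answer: 85237/1443 ≈ 59.069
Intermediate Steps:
V(j, X) = -25 (V(j, X) = -5*5 = -25)
A = -156 (A = -6*26 = -156)
l(U, F) = 8 + 2*U*(-25 + F)/5 (l(U, F) = 8 + ((U + U)*(F - 25))/5 = 8 + ((2*U)*(-25 + F))/5 = 8 + (2*U*(-25 + F))/5 = 8 + 2*U*(-25 + F)/5)
3476/A + 3612/l(7, 38) = 3476/(-156) + 3612/(8 - 10*7 + (⅖)*38*7) = 3476*(-1/156) + 3612/(8 - 70 + 532/5) = -869/39 + 3612/(222/5) = -869/39 + 3612*(5/222) = -869/39 + 3010/37 = 85237/1443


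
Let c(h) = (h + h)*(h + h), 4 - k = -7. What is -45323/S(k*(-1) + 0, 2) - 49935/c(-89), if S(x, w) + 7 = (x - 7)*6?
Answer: 1430271407/3643660 ≈ 392.54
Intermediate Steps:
k = 11 (k = 4 - 1*(-7) = 4 + 7 = 11)
S(x, w) = -49 + 6*x (S(x, w) = -7 + (x - 7)*6 = -7 + (-7 + x)*6 = -7 + (-42 + 6*x) = -49 + 6*x)
c(h) = 4*h² (c(h) = (2*h)*(2*h) = 4*h²)
-45323/S(k*(-1) + 0, 2) - 49935/c(-89) = -45323/(-49 + 6*(11*(-1) + 0)) - 49935/(4*(-89)²) = -45323/(-49 + 6*(-11 + 0)) - 49935/(4*7921) = -45323/(-49 + 6*(-11)) - 49935/31684 = -45323/(-49 - 66) - 49935*1/31684 = -45323/(-115) - 49935/31684 = -45323*(-1/115) - 49935/31684 = 45323/115 - 49935/31684 = 1430271407/3643660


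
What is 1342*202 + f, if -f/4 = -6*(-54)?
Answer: 269788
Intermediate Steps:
f = -1296 (f = -(-24)*(-54) = -4*324 = -1296)
1342*202 + f = 1342*202 - 1296 = 271084 - 1296 = 269788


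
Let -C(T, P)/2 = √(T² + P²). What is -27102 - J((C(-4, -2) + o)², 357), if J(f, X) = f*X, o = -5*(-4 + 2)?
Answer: -91362 + 28560*√5 ≈ -27500.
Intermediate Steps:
o = 10 (o = -5*(-2) = 10)
C(T, P) = -2*√(P² + T²) (C(T, P) = -2*√(T² + P²) = -2*√(P² + T²))
J(f, X) = X*f
-27102 - J((C(-4, -2) + o)², 357) = -27102 - 357*(-2*√((-2)² + (-4)²) + 10)² = -27102 - 357*(-2*√(4 + 16) + 10)² = -27102 - 357*(-4*√5 + 10)² = -27102 - 357*(10 - 4*√5)²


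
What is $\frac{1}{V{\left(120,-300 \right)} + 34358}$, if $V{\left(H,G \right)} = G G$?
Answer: $\frac{1}{124358} \approx 8.0413 \cdot 10^{-6}$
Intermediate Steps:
$V{\left(H,G \right)} = G^{2}$
$\frac{1}{V{\left(120,-300 \right)} + 34358} = \frac{1}{\left(-300\right)^{2} + 34358} = \frac{1}{90000 + 34358} = \frac{1}{124358}$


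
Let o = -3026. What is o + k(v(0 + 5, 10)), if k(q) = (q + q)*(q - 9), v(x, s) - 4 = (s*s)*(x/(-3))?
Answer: 475406/9 ≈ 52823.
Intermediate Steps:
v(x, s) = 4 - x*s²/3 (v(x, s) = 4 + (s*s)*(x/(-3)) = 4 + s²*(x*(-⅓)) = 4 + s²*(-x/3) = 4 - x*s²/3)
k(q) = 2*q*(-9 + q) (k(q) = (2*q)*(-9 + q) = 2*q*(-9 + q))
o + k(v(0 + 5, 10)) = -3026 + 2*(4 - ⅓*(0 + 5)*10²)*(-9 + (4 - ⅓*(0 + 5)*10²)) = -3026 + 2*(4 - ⅓*5*100)*(-9 + (4 - ⅓*5*100)) = -3026 + 2*(4 - 500/3)*(-9 + (4 - 500/3)) = -3026 + 2*(-488/3)*(-9 - 488/3) = -3026 + 2*(-488/3)*(-515/3) = -3026 + 502640/9 = 475406/9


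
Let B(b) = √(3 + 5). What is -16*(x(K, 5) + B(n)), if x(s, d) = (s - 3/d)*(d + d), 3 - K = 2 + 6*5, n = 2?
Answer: 4736 - 32*√2 ≈ 4690.7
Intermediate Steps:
K = -29 (K = 3 - (2 + 6*5) = 3 - (2 + 30) = 3 - 1*32 = 3 - 32 = -29)
x(s, d) = 2*d*(s - 3/d) (x(s, d) = (s - 3/d)*(2*d) = 2*d*(s - 3/d))
B(b) = 2*√2 (B(b) = √8 = 2*√2)
-16*(x(K, 5) + B(n)) = -16*((-6 + 2*5*(-29)) + 2*√2) = -16*((-6 - 290) + 2*√2) = -16*(-296 + 2*√2) = 4736 - 32*√2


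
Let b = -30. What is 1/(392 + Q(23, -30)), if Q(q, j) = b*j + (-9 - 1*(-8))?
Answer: 1/1291 ≈ 0.00077459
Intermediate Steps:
Q(q, j) = -1 - 30*j (Q(q, j) = -30*j + (-9 - 1*(-8)) = -30*j + (-9 + 8) = -30*j - 1 = -1 - 30*j)
1/(392 + Q(23, -30)) = 1/(392 + (-1 - 30*(-30))) = 1/(392 + (-1 + 900)) = 1/(392 + 899) = 1/1291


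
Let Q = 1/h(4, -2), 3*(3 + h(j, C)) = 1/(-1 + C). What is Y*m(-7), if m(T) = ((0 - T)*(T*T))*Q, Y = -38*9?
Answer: 75411/2 ≈ 37706.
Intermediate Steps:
Y = -342
h(j, C) = -3 + 1/(3*(-1 + C))
Q = -9/28 (Q = 1/((10 - 9*(-2))/(3*(-1 - 2))) = 1/((⅓)*(10 + 18)/(-3)) = 1/((⅓)*(-⅓)*28) = 1/(-28/9) = -9/28 ≈ -0.32143)
m(T) = 9*T³/28 (m(T) = ((0 - T)*(T*T))*(-9/28) = ((-T)*T²)*(-9/28) = -T³*(-9/28) = 9*T³/28)
Y*m(-7) = -1539*(-7)³/14 = -1539*(-343)/14 = -342*(-441/4) = 75411/2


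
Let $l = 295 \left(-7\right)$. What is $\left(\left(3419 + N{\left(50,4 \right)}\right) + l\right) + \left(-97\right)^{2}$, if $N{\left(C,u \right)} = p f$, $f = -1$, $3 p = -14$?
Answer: $\frac{32303}{3} \approx 10768.0$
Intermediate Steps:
$p = - \frac{14}{3}$ ($p = \frac{1}{3} \left(-14\right) = - \frac{14}{3} \approx -4.6667$)
$l = -2065$
$N{\left(C,u \right)} = \frac{14}{3}$ ($N{\left(C,u \right)} = \left(- \frac{14}{3}\right) \left(-1\right) = \frac{14}{3}$)
$\left(\left(3419 + N{\left(50,4 \right)}\right) + l\right) + \left(-97\right)^{2} = \left(\left(3419 + \frac{14}{3}\right) - 2065\right) + \left(-97\right)^{2} = \left(\frac{10271}{3} - 2065\right) + 9409 = \frac{4076}{3} + 9409 = \frac{32303}{3}$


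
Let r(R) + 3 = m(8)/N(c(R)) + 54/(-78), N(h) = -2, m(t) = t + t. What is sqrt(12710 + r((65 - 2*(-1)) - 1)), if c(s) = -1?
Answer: 9*sqrt(26494)/13 ≈ 112.69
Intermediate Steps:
m(t) = 2*t
r(R) = -152/13 (r(R) = -3 + ((2*8)/(-2) + 54/(-78)) = -3 + (16*(-1/2) + 54*(-1/78)) = -3 + (-8 - 9/13) = -3 - 113/13 = -152/13)
sqrt(12710 + r((65 - 2*(-1)) - 1)) = sqrt(12710 - 152/13) = sqrt(165078/13) = 9*sqrt(26494)/13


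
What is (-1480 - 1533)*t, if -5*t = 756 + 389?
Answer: 689977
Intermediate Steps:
t = -229 (t = -(756 + 389)/5 = -⅕*1145 = -229)
(-1480 - 1533)*t = (-1480 - 1533)*(-229) = -3013*(-229) = 689977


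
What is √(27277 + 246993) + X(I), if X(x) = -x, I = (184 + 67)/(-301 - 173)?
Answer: 251/474 + √274270 ≈ 524.24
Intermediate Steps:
I = -251/474 (I = 251/(-474) = 251*(-1/474) = -251/474 ≈ -0.52954)
√(27277 + 246993) + X(I) = √(27277 + 246993) - 1*(-251/474) = √274270 + 251/474 = 251/474 + √274270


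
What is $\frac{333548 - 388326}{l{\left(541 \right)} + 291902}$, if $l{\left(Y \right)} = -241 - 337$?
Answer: $- \frac{27389}{145662} \approx -0.18803$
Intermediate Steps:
$l{\left(Y \right)} = -578$ ($l{\left(Y \right)} = -241 - 337 = -578$)
$\frac{333548 - 388326}{l{\left(541 \right)} + 291902} = \frac{333548 - 388326}{-578 + 291902} = - \frac{54778}{291324} = \left(-54778\right) \frac{1}{291324} = - \frac{27389}{145662}$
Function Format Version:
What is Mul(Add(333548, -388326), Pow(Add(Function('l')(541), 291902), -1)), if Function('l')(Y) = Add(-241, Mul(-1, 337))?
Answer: Rational(-27389, 145662) ≈ -0.18803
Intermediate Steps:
Function('l')(Y) = -578 (Function('l')(Y) = Add(-241, -337) = -578)
Mul(Add(333548, -388326), Pow(Add(Function('l')(541), 291902), -1)) = Mul(Add(333548, -388326), Pow(Add(-578, 291902), -1)) = Mul(-54778, Pow(291324, -1)) = Mul(-54778, Rational(1, 291324)) = Rational(-27389, 145662)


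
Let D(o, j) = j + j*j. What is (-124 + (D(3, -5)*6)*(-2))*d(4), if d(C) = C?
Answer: -1456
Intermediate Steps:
D(o, j) = j + j²
(-124 + (D(3, -5)*6)*(-2))*d(4) = (-124 + (-5*(1 - 5)*6)*(-2))*4 = (-124 + (-5*(-4)*6)*(-2))*4 = (-124 + (20*6)*(-2))*4 = (-124 + 120*(-2))*4 = (-124 - 240)*4 = -364*4 = -1456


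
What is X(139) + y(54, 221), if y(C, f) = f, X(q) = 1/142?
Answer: 31383/142 ≈ 221.01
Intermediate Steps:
X(q) = 1/142
X(139) + y(54, 221) = 1/142 + 221 = 31383/142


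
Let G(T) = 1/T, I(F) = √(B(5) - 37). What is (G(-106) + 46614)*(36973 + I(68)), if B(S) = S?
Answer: 182686661759/106 + 9882166*I*√2/53 ≈ 1.7235e+9 + 2.6369e+5*I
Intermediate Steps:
I(F) = 4*I*√2 (I(F) = √(5 - 37) = √(-32) = 4*I*√2)
(G(-106) + 46614)*(36973 + I(68)) = (1/(-106) + 46614)*(36973 + 4*I*√2) = (-1/106 + 46614)*(36973 + 4*I*√2) = 4941083*(36973 + 4*I*√2)/106 = 182686661759/106 + 9882166*I*√2/53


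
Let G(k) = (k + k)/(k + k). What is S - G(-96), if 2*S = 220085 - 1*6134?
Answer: 213949/2 ≈ 1.0697e+5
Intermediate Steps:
G(k) = 1 (G(k) = (2*k)/((2*k)) = (2*k)*(1/(2*k)) = 1)
S = 213951/2 (S = (220085 - 1*6134)/2 = (220085 - 6134)/2 = (½)*213951 = 213951/2 ≈ 1.0698e+5)
S - G(-96) = 213951/2 - 1*1 = 213951/2 - 1 = 213949/2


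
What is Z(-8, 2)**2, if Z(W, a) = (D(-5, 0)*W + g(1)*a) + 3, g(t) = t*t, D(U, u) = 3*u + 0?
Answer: 25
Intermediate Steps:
D(U, u) = 3*u
g(t) = t**2
Z(W, a) = 3 + a (Z(W, a) = ((3*0)*W + 1**2*a) + 3 = (0*W + 1*a) + 3 = (0 + a) + 3 = a + 3 = 3 + a)
Z(-8, 2)**2 = (3 + 2)**2 = 5**2 = 25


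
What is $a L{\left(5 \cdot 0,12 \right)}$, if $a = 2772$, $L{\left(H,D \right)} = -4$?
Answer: $-11088$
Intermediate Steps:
$a L{\left(5 \cdot 0,12 \right)} = 2772 \left(-4\right) = -11088$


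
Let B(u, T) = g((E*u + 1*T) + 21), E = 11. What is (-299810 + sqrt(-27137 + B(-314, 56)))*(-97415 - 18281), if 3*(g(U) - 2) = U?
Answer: 34686817760 - 115696*I*sqrt(254346)/3 ≈ 3.4687e+10 - 1.945e+7*I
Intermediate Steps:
g(U) = 2 + U/3
B(u, T) = 9 + T/3 + 11*u/3 (B(u, T) = 2 + ((11*u + 1*T) + 21)/3 = 2 + ((11*u + T) + 21)/3 = 2 + ((T + 11*u) + 21)/3 = 2 + (21 + T + 11*u)/3 = 2 + (7 + T/3 + 11*u/3) = 9 + T/3 + 11*u/3)
(-299810 + sqrt(-27137 + B(-314, 56)))*(-97415 - 18281) = (-299810 + sqrt(-27137 + (9 + (1/3)*56 + (11/3)*(-314))))*(-97415 - 18281) = (-299810 + sqrt(-27137 + (9 + 56/3 - 3454/3)))*(-115696) = (-299810 + sqrt(-27137 - 3371/3))*(-115696) = (-299810 + sqrt(-84782/3))*(-115696) = (-299810 + I*sqrt(254346)/3)*(-115696) = 34686817760 - 115696*I*sqrt(254346)/3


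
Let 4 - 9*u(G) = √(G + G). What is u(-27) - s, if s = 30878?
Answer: -277898/9 - I*√6/3 ≈ -30878.0 - 0.8165*I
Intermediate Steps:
u(G) = 4/9 - √2*√G/9 (u(G) = 4/9 - √(G + G)/9 = 4/9 - √2*√G/9)
u(-27) - s = (4/9 - √2*√(-27)/9) - 1*30878 = (4/9 - √2*3*I*√3/9) - 30878 = (4/9 - I*√6/3) - 30878 = -277898/9 - I*√6/3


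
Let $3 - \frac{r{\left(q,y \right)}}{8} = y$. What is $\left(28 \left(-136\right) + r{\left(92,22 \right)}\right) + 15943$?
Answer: $11983$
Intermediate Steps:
$r{\left(q,y \right)} = 24 - 8 y$
$\left(28 \left(-136\right) + r{\left(92,22 \right)}\right) + 15943 = \left(28 \left(-136\right) + \left(24 - 176\right)\right) + 15943 = \left(-3808 + \left(24 - 176\right)\right) + 15943 = \left(-3808 - 152\right) + 15943 = -3960 + 15943 = 11983$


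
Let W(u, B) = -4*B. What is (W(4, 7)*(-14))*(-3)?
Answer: -1176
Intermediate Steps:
(W(4, 7)*(-14))*(-3) = (-4*7*(-14))*(-3) = -28*(-14)*(-3) = 392*(-3) = -1176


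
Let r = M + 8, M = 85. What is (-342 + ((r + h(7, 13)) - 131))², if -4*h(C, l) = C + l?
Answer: 148225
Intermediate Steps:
h(C, l) = -C/4 - l/4 (h(C, l) = -(C + l)/4 = -C/4 - l/4)
r = 93 (r = 85 + 8 = 93)
(-342 + ((r + h(7, 13)) - 131))² = (-342 + ((93 + (-¼*7 - ¼*13)) - 131))² = (-342 + ((93 + (-7/4 - 13/4)) - 131))² = (-342 + ((93 - 5) - 131))² = (-342 + (88 - 131))² = (-342 - 43)² = (-385)² = 148225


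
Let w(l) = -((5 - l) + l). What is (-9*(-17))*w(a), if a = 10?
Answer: -765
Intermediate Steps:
w(l) = -5 (w(l) = -1*5 = -5)
(-9*(-17))*w(a) = -9*(-17)*(-5) = 153*(-5) = -765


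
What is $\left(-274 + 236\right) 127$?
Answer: $-4826$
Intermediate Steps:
$\left(-274 + 236\right) 127 = \left(-38\right) 127 = -4826$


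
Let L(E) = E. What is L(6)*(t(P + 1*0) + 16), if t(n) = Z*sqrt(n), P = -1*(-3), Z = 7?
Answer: 96 + 42*sqrt(3) ≈ 168.75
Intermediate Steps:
P = 3
t(n) = 7*sqrt(n)
L(6)*(t(P + 1*0) + 16) = 6*(7*sqrt(3 + 1*0) + 16) = 6*(7*sqrt(3 + 0) + 16) = 6*(7*sqrt(3) + 16) = 6*(16 + 7*sqrt(3)) = 96 + 42*sqrt(3)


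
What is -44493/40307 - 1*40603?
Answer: -1636629614/40307 ≈ -40604.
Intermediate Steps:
-44493/40307 - 1*40603 = -44493*1/40307 - 40603 = -44493/40307 - 40603 = -1636629614/40307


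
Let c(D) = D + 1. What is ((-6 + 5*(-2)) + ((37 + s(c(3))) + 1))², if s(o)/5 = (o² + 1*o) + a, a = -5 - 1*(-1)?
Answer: 10404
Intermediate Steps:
c(D) = 1 + D
a = -4 (a = -5 + 1 = -4)
s(o) = -20 + 5*o + 5*o² (s(o) = 5*((o² + 1*o) - 4) = 5*((o² + o) - 4) = 5*((o + o²) - 4) = 5*(-4 + o + o²) = -20 + 5*o + 5*o²)
((-6 + 5*(-2)) + ((37 + s(c(3))) + 1))² = ((-6 + 5*(-2)) + ((37 + (-20 + 5*(1 + 3) + 5*(1 + 3)²)) + 1))² = ((-6 - 10) + ((37 + (-20 + 5*4 + 5*4²)) + 1))² = (-16 + ((37 + (-20 + 20 + 5*16)) + 1))² = (-16 + ((37 + (-20 + 20 + 80)) + 1))² = (-16 + ((37 + 80) + 1))² = (-16 + (117 + 1))² = (-16 + 118)² = 102² = 10404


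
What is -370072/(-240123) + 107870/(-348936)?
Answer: 12228071/9925084 ≈ 1.2320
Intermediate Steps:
-370072/(-240123) + 107870/(-348936) = -370072*(-1/240123) + 107870*(-1/348936) = 370072/240123 - 115/372 = 12228071/9925084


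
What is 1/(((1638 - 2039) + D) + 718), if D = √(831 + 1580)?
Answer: 317/98078 - √2411/98078 ≈ 0.0027315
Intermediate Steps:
D = √2411 ≈ 49.102
1/(((1638 - 2039) + D) + 718) = 1/(((1638 - 2039) + √2411) + 718) = 1/((-401 + √2411) + 718) = 1/(317 + √2411)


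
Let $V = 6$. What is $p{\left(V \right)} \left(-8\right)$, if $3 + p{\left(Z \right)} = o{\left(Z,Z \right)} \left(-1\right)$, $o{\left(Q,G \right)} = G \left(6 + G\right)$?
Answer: $600$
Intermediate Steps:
$p{\left(Z \right)} = -3 - Z \left(6 + Z\right)$ ($p{\left(Z \right)} = -3 + Z \left(6 + Z\right) \left(-1\right) = -3 - Z \left(6 + Z\right)$)
$p{\left(V \right)} \left(-8\right) = \left(-3 - 6 \left(6 + 6\right)\right) \left(-8\right) = \left(-3 - 6 \cdot 12\right) \left(-8\right) = \left(-3 - 72\right) \left(-8\right) = \left(-75\right) \left(-8\right) = 600$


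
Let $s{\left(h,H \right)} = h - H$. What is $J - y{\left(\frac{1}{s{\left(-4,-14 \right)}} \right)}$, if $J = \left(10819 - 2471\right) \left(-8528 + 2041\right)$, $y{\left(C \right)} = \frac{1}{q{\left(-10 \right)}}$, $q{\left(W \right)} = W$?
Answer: $- \frac{541534759}{10} \approx -5.4153 \cdot 10^{7}$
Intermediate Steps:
$y{\left(C \right)} = - \frac{1}{10}$ ($y{\left(C \right)} = \frac{1}{-10} = - \frac{1}{10}$)
$J = -54153476$ ($J = 8348 \left(-6487\right) = -54153476$)
$J - y{\left(\frac{1}{s{\left(-4,-14 \right)}} \right)} = -54153476 - - \frac{1}{10} = -54153476 + \frac{1}{10} = - \frac{541534759}{10}$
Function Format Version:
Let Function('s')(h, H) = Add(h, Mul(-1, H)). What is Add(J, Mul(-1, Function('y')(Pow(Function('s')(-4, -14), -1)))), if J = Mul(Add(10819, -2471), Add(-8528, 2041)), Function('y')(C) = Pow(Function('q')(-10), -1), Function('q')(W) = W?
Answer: Rational(-541534759, 10) ≈ -5.4153e+7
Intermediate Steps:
Function('y')(C) = Rational(-1, 10) (Function('y')(C) = Pow(-10, -1) = Rational(-1, 10))
J = -54153476 (J = Mul(8348, -6487) = -54153476)
Add(J, Mul(-1, Function('y')(Pow(Function('s')(-4, -14), -1)))) = Add(-54153476, Mul(-1, Rational(-1, 10))) = Add(-54153476, Rational(1, 10)) = Rational(-541534759, 10)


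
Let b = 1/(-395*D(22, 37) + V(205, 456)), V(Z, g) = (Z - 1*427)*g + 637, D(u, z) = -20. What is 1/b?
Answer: -92695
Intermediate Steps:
V(Z, g) = 637 + g*(-427 + Z) (V(Z, g) = (Z - 427)*g + 637 = (-427 + Z)*g + 637 = g*(-427 + Z) + 637 = 637 + g*(-427 + Z))
b = -1/92695 (b = 1/(-395*(-20) + (637 - 427*456 + 205*456)) = 1/(7900 + (637 - 194712 + 93480)) = 1/(7900 - 100595) = 1/(-92695) = -1/92695 ≈ -1.0788e-5)
1/b = 1/(-1/92695) = -92695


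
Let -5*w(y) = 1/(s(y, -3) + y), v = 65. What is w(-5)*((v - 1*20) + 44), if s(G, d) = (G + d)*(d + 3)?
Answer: 89/25 ≈ 3.5600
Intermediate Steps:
s(G, d) = (3 + d)*(G + d) (s(G, d) = (G + d)*(3 + d) = (3 + d)*(G + d))
w(y) = -1/(5*y) (w(y) = -1/(5*(((-3)² + 3*y + 3*(-3) + y*(-3)) + y)) = -1/(5*((9 + 3*y - 9 - 3*y) + y)) = -1/(5*(0 + y)) = -1/(5*y))
w(-5)*((v - 1*20) + 44) = (-⅕/(-5))*((65 - 1*20) + 44) = (-⅕*(-⅕))*((65 - 20) + 44) = (45 + 44)/25 = (1/25)*89 = 89/25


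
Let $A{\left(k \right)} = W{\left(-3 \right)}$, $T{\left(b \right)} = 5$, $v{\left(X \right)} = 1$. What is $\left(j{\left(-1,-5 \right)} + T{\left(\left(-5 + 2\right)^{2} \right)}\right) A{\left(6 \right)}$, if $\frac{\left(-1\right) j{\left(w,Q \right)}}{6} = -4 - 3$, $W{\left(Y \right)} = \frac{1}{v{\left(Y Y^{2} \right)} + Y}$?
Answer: $- \frac{47}{2} \approx -23.5$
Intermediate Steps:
$W{\left(Y \right)} = \frac{1}{1 + Y}$
$j{\left(w,Q \right)} = 42$ ($j{\left(w,Q \right)} = - 6 \left(-4 - 3\right) = \left(-6\right) \left(-7\right) = 42$)
$A{\left(k \right)} = - \frac{1}{2}$ ($A{\left(k \right)} = \frac{1}{1 - 3} = \frac{1}{-2} = - \frac{1}{2}$)
$\left(j{\left(-1,-5 \right)} + T{\left(\left(-5 + 2\right)^{2} \right)}\right) A{\left(6 \right)} = \left(42 + 5\right) \left(- \frac{1}{2}\right) = 47 \left(- \frac{1}{2}\right) = - \frac{47}{2}$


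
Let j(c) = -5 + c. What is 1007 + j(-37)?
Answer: 965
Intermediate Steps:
1007 + j(-37) = 1007 + (-5 - 37) = 1007 - 42 = 965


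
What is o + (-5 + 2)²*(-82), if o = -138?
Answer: -876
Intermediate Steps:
o + (-5 + 2)²*(-82) = -138 + (-5 + 2)²*(-82) = -138 + (-3)²*(-82) = -138 + 9*(-82) = -138 - 738 = -876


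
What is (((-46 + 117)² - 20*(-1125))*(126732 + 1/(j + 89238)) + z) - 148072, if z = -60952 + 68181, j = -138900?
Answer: 173329575835337/49662 ≈ 3.4902e+9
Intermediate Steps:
z = 7229
(((-46 + 117)² - 20*(-1125))*(126732 + 1/(j + 89238)) + z) - 148072 = (((-46 + 117)² - 20*(-1125))*(126732 + 1/(-138900 + 89238)) + 7229) - 148072 = ((71² + 22500)*(126732 + 1/(-49662)) + 7229) - 148072 = ((5041 + 22500)*(126732 - 1/49662) + 7229) - 148072 = (27541*(6293764583/49662) + 7229) - 148072 = (173336570380403/49662 + 7229) - 148072 = 173336929387001/49662 - 148072 = 173329575835337/49662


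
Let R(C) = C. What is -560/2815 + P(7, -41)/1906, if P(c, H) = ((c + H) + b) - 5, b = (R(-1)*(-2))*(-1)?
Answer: -236555/1073078 ≈ -0.22045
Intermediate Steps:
b = -2 (b = -1*(-2)*(-1) = 2*(-1) = -2)
P(c, H) = -7 + H + c (P(c, H) = ((c + H) - 2) - 5 = ((H + c) - 2) - 5 = (-2 + H + c) - 5 = -7 + H + c)
-560/2815 + P(7, -41)/1906 = -560/2815 + (-7 - 41 + 7)/1906 = -560*1/2815 - 41*1/1906 = -112/563 - 41/1906 = -236555/1073078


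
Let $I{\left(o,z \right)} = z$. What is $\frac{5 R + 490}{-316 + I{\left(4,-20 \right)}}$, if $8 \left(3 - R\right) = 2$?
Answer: $- \frac{2015}{1344} \approx -1.4993$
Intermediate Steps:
$R = \frac{11}{4}$ ($R = 3 - \frac{1}{4} = \frac{11}{4} \approx 2.75$)
$\frac{5 R + 490}{-316 + I{\left(4,-20 \right)}} = \frac{5 \cdot \frac{11}{4} + 490}{-316 - 20} = \frac{\frac{55}{4} + 490}{-336} = \left(- \frac{1}{336}\right) \frac{2015}{4} = - \frac{2015}{1344}$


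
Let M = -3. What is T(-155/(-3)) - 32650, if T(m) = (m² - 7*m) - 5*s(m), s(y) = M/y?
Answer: -8465399/279 ≈ -30342.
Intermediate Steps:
s(y) = -3/y
T(m) = m² - 7*m + 15/m (T(m) = (m² - 7*m) - (-15)/m = (m² - 7*m) + 15/m = m² - 7*m + 15/m)
T(-155/(-3)) - 32650 = (15 + (-155/(-3))²*(-7 - 155/(-3)))/((-155/(-3))) - 32650 = (15 + (-155*(-⅓))²*(-7 - 155*(-⅓)))/((-155*(-⅓))) - 32650 = (15 + (155/3)²*(-7 + 155/3))/(155/3) - 32650 = 3*(15 + (24025/9)*(134/3))/155 - 32650 = 3*(15 + 3219350/27)/155 - 32650 = (3/155)*(3219755/27) - 32650 = 643951/279 - 32650 = -8465399/279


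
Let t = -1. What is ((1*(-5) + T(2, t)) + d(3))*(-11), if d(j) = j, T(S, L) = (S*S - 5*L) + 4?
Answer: -121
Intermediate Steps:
T(S, L) = 4 + S² - 5*L (T(S, L) = (S² - 5*L) + 4 = 4 + S² - 5*L)
((1*(-5) + T(2, t)) + d(3))*(-11) = ((1*(-5) + (4 + 2² - 5*(-1))) + 3)*(-11) = ((-5 + (4 + 4 + 5)) + 3)*(-11) = ((-5 + 13) + 3)*(-11) = (8 + 3)*(-11) = 11*(-11) = -121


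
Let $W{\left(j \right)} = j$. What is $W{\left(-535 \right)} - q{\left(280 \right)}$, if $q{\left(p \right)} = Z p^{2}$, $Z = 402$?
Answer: $-31517335$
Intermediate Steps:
$q{\left(p \right)} = 402 p^{2}$
$W{\left(-535 \right)} - q{\left(280 \right)} = -535 - 402 \cdot 280^{2} = -535 - 402 \cdot 78400 = -535 - 31516800 = -31517335$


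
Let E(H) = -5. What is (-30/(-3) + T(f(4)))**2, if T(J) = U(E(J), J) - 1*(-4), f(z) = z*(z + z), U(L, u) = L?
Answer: 81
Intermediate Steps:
f(z) = 2*z**2 (f(z) = z*(2*z) = 2*z**2)
T(J) = -1 (T(J) = -5 - 1*(-4) = -5 + 4 = -1)
(-30/(-3) + T(f(4)))**2 = (-30/(-3) - 1)**2 = (-30*(-1/3) - 1)**2 = (10 - 1)**2 = 9**2 = 81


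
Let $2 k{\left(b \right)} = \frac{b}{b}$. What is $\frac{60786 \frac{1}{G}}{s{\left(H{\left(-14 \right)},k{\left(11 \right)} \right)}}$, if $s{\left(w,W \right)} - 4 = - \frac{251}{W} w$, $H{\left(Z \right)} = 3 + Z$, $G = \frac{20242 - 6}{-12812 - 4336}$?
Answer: $- \frac{47157}{5059} \approx -9.3214$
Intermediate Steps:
$k{\left(b \right)} = \frac{1}{2}$ ($k{\left(b \right)} = \frac{b \frac{1}{b}}{2} = \frac{1}{2} \cdot 1 = \frac{1}{2}$)
$G = - \frac{5059}{4287}$ ($G = \frac{20236}{-17148} = 20236 \left(- \frac{1}{17148}\right) = - \frac{5059}{4287} \approx -1.1801$)
$s{\left(w,W \right)} = 4 - \frac{251 w}{W}$ ($s{\left(w,W \right)} = 4 + - \frac{251}{W} w = 4 - \frac{251 w}{W}$)
$\frac{60786 \frac{1}{G}}{s{\left(H{\left(-14 \right)},k{\left(11 \right)} \right)}} = \frac{60786 \frac{1}{- \frac{5059}{4287}}}{4 - 251 \left(3 - 14\right) \frac{1}{\frac{1}{2}}} = \frac{60786 \left(- \frac{4287}{5059}\right)}{4 - \left(-2761\right) 2} = - \frac{260589582}{5059 \left(4 + 5522\right)} = - \frac{260589582}{5059 \cdot 5526} = \left(- \frac{260589582}{5059}\right) \frac{1}{5526} = - \frac{47157}{5059}$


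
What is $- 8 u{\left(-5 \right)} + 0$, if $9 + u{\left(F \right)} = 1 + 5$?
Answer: $24$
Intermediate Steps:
$u{\left(F \right)} = -3$ ($u{\left(F \right)} = -9 + \left(1 + 5\right) = -9 + 6 = -3$)
$- 8 u{\left(-5 \right)} + 0 = \left(-8\right) \left(-3\right) + 0 = 24 + 0 = 24$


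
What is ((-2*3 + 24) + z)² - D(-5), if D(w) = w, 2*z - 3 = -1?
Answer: 366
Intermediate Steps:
z = 1 (z = 3/2 + (½)*(-1) = 3/2 - ½ = 1)
((-2*3 + 24) + z)² - D(-5) = ((-2*3 + 24) + 1)² - 1*(-5) = ((-6 + 24) + 1)² + 5 = (18 + 1)² + 5 = 19² + 5 = 361 + 5 = 366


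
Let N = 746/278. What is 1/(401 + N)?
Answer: 139/56112 ≈ 0.0024772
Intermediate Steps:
N = 373/139 (N = 746*(1/278) = 373/139 ≈ 2.6835)
1/(401 + N) = 1/(401 + 373/139) = 1/(56112/139) = 139/56112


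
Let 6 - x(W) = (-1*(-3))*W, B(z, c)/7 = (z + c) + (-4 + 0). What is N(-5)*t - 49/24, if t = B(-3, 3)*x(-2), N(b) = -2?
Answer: 16079/24 ≈ 669.96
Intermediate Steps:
B(z, c) = -28 + 7*c + 7*z (B(z, c) = 7*((z + c) + (-4 + 0)) = 7*((c + z) - 4) = 7*(-4 + c + z) = -28 + 7*c + 7*z)
x(W) = 6 - 3*W (x(W) = 6 - (-1*(-3))*W = 6 - 3*W)
t = -336 (t = (-28 + 7*3 + 7*(-3))*(6 - 3*(-2)) = (-28 + 21 - 21)*(6 + 6) = -28*12 = -336)
N(-5)*t - 49/24 = -2*(-336) - 49/24 = 672 - 49*1/24 = 672 - 49/24 = 16079/24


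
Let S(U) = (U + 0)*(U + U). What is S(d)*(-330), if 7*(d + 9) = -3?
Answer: -2874960/49 ≈ -58673.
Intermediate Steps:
d = -66/7 (d = -9 + (⅐)*(-3) = -9 - 3/7 = -66/7 ≈ -9.4286)
S(U) = 2*U² (S(U) = U*(2*U) = 2*U²)
S(d)*(-330) = (2*(-66/7)²)*(-330) = (2*(4356/49))*(-330) = (8712/49)*(-330) = -2874960/49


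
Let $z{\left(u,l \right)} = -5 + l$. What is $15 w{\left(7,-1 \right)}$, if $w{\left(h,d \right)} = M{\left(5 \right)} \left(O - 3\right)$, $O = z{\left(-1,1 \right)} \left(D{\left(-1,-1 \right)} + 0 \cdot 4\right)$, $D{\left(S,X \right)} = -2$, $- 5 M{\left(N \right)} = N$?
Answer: $-75$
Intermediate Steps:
$M{\left(N \right)} = - \frac{N}{5}$
$O = 8$ ($O = \left(-5 + 1\right) \left(-2 + 0 \cdot 4\right) = - 4 \left(-2 + 0\right) = \left(-4\right) \left(-2\right) = 8$)
$w{\left(h,d \right)} = -5$ ($w{\left(h,d \right)} = \left(- \frac{1}{5}\right) 5 \left(8 - 3\right) = \left(-1\right) 5 = -5$)
$15 w{\left(7,-1 \right)} = 15 \left(-5\right) = -75$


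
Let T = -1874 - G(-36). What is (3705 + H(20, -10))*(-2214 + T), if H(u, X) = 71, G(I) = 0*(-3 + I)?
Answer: -15436288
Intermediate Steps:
G(I) = 0
T = -1874 (T = -1874 - 1*0 = -1874 + 0 = -1874)
(3705 + H(20, -10))*(-2214 + T) = (3705 + 71)*(-2214 - 1874) = 3776*(-4088) = -15436288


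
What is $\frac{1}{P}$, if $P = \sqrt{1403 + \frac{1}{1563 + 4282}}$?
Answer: $\frac{\sqrt{11983033230}}{4100268} \approx 0.026698$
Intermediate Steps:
$P = \frac{2 \sqrt{11983033230}}{5845}$ ($P = \sqrt{1403 + \frac{1}{5845}} = \sqrt{\frac{8200536}{5845}} = \frac{2 \sqrt{11983033230}}{5845} \approx 37.457$)
$\frac{1}{P} = \frac{1}{\frac{2}{5845} \sqrt{11983033230}} = \frac{\sqrt{11983033230}}{4100268}$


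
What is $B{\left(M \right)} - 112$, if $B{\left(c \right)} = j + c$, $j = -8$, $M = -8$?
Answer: $-128$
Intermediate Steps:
$B{\left(c \right)} = -8 + c$
$B{\left(M \right)} - 112 = \left(-8 - 8\right) - 112 = -16 - 112 = -128$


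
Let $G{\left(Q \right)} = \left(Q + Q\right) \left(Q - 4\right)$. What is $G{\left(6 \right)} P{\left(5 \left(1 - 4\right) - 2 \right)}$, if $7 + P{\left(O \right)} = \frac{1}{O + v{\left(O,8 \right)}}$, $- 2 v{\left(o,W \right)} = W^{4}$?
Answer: $- \frac{346944}{2065} \approx -168.01$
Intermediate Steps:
$v{\left(o,W \right)} = - \frac{W^{4}}{2}$
$G{\left(Q \right)} = 2 Q \left(-4 + Q\right)$
$P{\left(O \right)} = -7 + \frac{1}{-2048 + O}$ ($P{\left(O \right)} = -7 + \frac{1}{O - \frac{8^{4}}{2}} = -7 + \frac{1}{O - 2048} = -7 + \frac{1}{-2048 + O}$)
$G{\left(6 \right)} P{\left(5 \left(1 - 4\right) - 2 \right)} = 2 \cdot 6 \left(-4 + 6\right) \frac{14337 - 7 \left(5 \left(1 - 4\right) - 2\right)}{-2048 + \left(5 \left(1 - 4\right) - 2\right)} = 2 \cdot 6 \cdot 2 \frac{14337 - 7 \left(5 \left(1 - 4\right) - 2\right)}{-2048 + \left(5 \left(1 - 4\right) - 2\right)} = 24 \frac{14337 - 7 \left(5 \left(-3\right) - 2\right)}{-2048 + \left(5 \left(-3\right) - 2\right)} = 24 \frac{14337 - 7 \left(-15 - 2\right)}{-2048 - 17} = 24 \frac{14337 - -119}{-2048 - 17} = 24 \frac{14337 + 119}{-2065} = 24 \left(\left(- \frac{1}{2065}\right) 14456\right) = 24 \left(- \frac{14456}{2065}\right) = - \frac{346944}{2065}$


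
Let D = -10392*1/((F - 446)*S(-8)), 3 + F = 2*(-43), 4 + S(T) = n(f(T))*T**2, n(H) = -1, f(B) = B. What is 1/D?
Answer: -9095/2598 ≈ -3.5008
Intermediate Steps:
S(T) = -4 - T**2
F = -89 (F = -3 + 2*(-43) = -3 - 86 = -89)
D = -2598/9095 (D = -10392*1/((-89 - 446)*(-4 - 1*(-8)**2)) = -10392*(-1/(535*(-4 - 1*64))) = -10392*(-1/(535*(-4 - 64))) = -10392/((-535*(-68))) = -10392/36380 = -10392*1/36380 = -2598/9095 ≈ -0.28565)
1/D = 1/(-2598/9095) = -9095/2598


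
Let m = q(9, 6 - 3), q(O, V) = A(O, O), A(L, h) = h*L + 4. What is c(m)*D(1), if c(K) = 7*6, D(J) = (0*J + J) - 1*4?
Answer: -126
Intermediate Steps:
A(L, h) = 4 + L*h (A(L, h) = L*h + 4 = 4 + L*h)
q(O, V) = 4 + O² (q(O, V) = 4 + O*O = 4 + O²)
m = 85 (m = 4 + 9² = 4 + 81 = 85)
D(J) = -4 + J (D(J) = (0 + J) - 4 = J - 4 = -4 + J)
c(K) = 42
c(m)*D(1) = 42*(-4 + 1) = 42*(-3) = -126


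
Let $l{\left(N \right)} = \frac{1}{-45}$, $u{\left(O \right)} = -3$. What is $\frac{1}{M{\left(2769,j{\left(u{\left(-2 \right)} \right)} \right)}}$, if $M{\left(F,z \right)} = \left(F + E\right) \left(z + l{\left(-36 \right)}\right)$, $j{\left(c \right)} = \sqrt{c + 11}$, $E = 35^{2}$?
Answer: $\frac{45}{64698806} + \frac{2025 \sqrt{2}}{32349403} \approx 8.9222 \cdot 10^{-5}$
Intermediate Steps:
$E = 1225$
$l{\left(N \right)} = - \frac{1}{45}$
$j{\left(c \right)} = \sqrt{11 + c}$
$M{\left(F,z \right)} = \left(1225 + F\right) \left(- \frac{1}{45} + z\right)$ ($M{\left(F,z \right)} = \left(F + 1225\right) \left(z - \frac{1}{45}\right) = \left(1225 + F\right) \left(- \frac{1}{45} + z\right)$)
$\frac{1}{M{\left(2769,j{\left(u{\left(-2 \right)} \right)} \right)}} = \frac{1}{- \frac{245}{9} + 1225 \sqrt{11 - 3} - \frac{923}{15} + 2769 \sqrt{11 - 3}} = \frac{1}{- \frac{245}{9} + 1225 \sqrt{8} - \frac{923}{15} + 2769 \sqrt{8}} = \frac{1}{- \frac{245}{9} + 1225 \cdot 2 \sqrt{2} - \frac{923}{15} + 2769 \cdot 2 \sqrt{2}} = \frac{1}{- \frac{245}{9} + 2450 \sqrt{2} - \frac{923}{15} + 5538 \sqrt{2}} = \frac{1}{- \frac{3994}{45} + 7988 \sqrt{2}}$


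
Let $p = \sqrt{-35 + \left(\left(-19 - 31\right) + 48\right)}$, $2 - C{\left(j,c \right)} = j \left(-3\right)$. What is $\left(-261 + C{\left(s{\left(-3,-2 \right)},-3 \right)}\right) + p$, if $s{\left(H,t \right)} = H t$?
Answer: $-241 + i \sqrt{37} \approx -241.0 + 6.0828 i$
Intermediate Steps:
$C{\left(j,c \right)} = 2 + 3 j$ ($C{\left(j,c \right)} = 2 - j \left(-3\right) = 2 - - 3 j = 2 + 3 j$)
$p = i \sqrt{37}$ ($p = \sqrt{-35 + \left(-50 + 48\right)} = \sqrt{-35 - 2} = \sqrt{-37} = i \sqrt{37} \approx 6.0828 i$)
$\left(-261 + C{\left(s{\left(-3,-2 \right)},-3 \right)}\right) + p = \left(-261 + \left(2 + 3 \left(\left(-3\right) \left(-2\right)\right)\right)\right) + i \sqrt{37} = \left(-261 + \left(2 + 3 \cdot 6\right)\right) + i \sqrt{37} = \left(-261 + \left(2 + 18\right)\right) + i \sqrt{37} = \left(-261 + 20\right) + i \sqrt{37} = -241 + i \sqrt{37}$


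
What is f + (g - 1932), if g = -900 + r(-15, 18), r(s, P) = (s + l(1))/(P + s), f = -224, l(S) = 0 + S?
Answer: -9182/3 ≈ -3060.7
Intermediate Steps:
l(S) = S
r(s, P) = (1 + s)/(P + s) (r(s, P) = (s + 1)/(P + s) = (1 + s)/(P + s))
g = -2714/3 (g = -900 + (1 - 15)/(18 - 15) = -900 - 14/3 = -2714/3 ≈ -904.67)
f + (g - 1932) = -224 + (-2714/3 - 1932) = -224 - 8510/3 = -9182/3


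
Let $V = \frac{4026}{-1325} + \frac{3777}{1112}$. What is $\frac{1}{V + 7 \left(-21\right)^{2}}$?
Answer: $\frac{1473400}{4548913413} \approx 0.0003239$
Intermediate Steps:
$V = \frac{527613}{1473400}$ ($V = 4026 \left(- \frac{1}{1325}\right) + 3777 \cdot \frac{1}{1112} = - \frac{4026}{1325} + \frac{3777}{1112} = \frac{527613}{1473400} \approx 0.35809$)
$\frac{1}{V + 7 \left(-21\right)^{2}} = \frac{1}{\frac{527613}{1473400} + 7 \left(-21\right)^{2}} = \frac{1}{\frac{527613}{1473400} + 7 \cdot 441} = \frac{1}{\frac{527613}{1473400} + 3087} = \frac{1}{\frac{4548913413}{1473400}} = \frac{1473400}{4548913413}$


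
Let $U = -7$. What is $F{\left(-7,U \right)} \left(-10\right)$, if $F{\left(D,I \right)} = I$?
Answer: $70$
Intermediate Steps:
$F{\left(-7,U \right)} \left(-10\right) = \left(-7\right) \left(-10\right) = 70$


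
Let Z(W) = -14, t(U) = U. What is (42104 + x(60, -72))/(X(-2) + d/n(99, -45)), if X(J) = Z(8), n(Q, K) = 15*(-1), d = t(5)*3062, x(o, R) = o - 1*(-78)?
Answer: -63363/1552 ≈ -40.827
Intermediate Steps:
x(o, R) = 78 + o (x(o, R) = o + 78 = 78 + o)
d = 15310 (d = 5*3062 = 15310)
n(Q, K) = -15
X(J) = -14
(42104 + x(60, -72))/(X(-2) + d/n(99, -45)) = (42104 + (78 + 60))/(-14 + 15310/(-15)) = (42104 + 138)/(-14 + 15310*(-1/15)) = 42242/(-14 - 3062/3) = 42242/(-3104/3) = 42242*(-3/3104) = -63363/1552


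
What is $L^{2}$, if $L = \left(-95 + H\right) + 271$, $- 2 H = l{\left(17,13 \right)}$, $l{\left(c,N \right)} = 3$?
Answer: $\frac{121801}{4} \approx 30450.0$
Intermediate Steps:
$H = - \frac{3}{2}$ ($H = \left(- \frac{1}{2}\right) 3 = - \frac{3}{2} \approx -1.5$)
$L = \frac{349}{2}$ ($L = \left(-95 - \frac{3}{2}\right) + 271 = - \frac{193}{2} + 271 = \frac{349}{2} \approx 174.5$)
$L^{2} = \left(\frac{349}{2}\right)^{2} = \frac{121801}{4}$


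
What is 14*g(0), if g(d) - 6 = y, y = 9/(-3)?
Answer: 42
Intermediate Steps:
y = -3 (y = 9*(-⅓) = -3)
g(d) = 3 (g(d) = 6 - 3 = 3)
14*g(0) = 14*3 = 42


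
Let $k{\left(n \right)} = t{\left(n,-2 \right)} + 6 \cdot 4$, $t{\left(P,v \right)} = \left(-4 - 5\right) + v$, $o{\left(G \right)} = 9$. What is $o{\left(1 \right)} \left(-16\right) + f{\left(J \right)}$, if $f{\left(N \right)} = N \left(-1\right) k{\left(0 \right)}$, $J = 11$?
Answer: $-287$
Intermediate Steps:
$t{\left(P,v \right)} = -9 + v$
$k{\left(n \right)} = 13$ ($k{\left(n \right)} = \left(-9 - 2\right) + 6 \cdot 4 = -11 + 24 = 13$)
$f{\left(N \right)} = - 13 N$ ($f{\left(N \right)} = N \left(-1\right) 13 = - N 13 = - 13 N$)
$o{\left(1 \right)} \left(-16\right) + f{\left(J \right)} = 9 \left(-16\right) - 143 = -144 - 143 = -287$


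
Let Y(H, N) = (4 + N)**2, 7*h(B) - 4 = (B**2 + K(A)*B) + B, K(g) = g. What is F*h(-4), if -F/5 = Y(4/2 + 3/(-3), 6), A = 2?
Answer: -4000/7 ≈ -571.43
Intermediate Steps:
h(B) = 4/7 + B**2/7 + 3*B/7 (h(B) = 4/7 + ((B**2 + 2*B) + B)/7 = 4/7 + (B**2 + 3*B)/7 = 4/7 + (B**2/7 + 3*B/7) = 4/7 + B**2/7 + 3*B/7)
F = -500 (F = -5*(4 + 6)**2 = -5*10**2 = -5*100 = -500)
F*h(-4) = -500*(4/7 + (1/7)*(-4)**2 + (3/7)*(-4)) = -500*(4/7 + (1/7)*16 - 12/7) = -500*(4/7 + 16/7 - 12/7) = -500*8/7 = -4000/7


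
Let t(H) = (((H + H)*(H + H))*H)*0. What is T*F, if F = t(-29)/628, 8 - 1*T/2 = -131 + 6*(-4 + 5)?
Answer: 0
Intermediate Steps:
T = 266 (T = 16 - 2*(-131 + 6*(-4 + 5)) = 16 - 2*(-131 + 6*1) = 16 - 2*(-131 + 6) = 16 - 2*(-125) = 16 + 250 = 266)
t(H) = 0 (t(H) = (((2*H)*(2*H))*H)*0 = ((4*H²)*H)*0 = (4*H³)*0 = 0)
F = 0 (F = 0/628 = 0*(1/628) = 0)
T*F = 266*0 = 0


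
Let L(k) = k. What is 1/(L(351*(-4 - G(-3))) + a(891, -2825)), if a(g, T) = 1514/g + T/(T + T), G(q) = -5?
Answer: 1782/629401 ≈ 0.0028313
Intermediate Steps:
a(g, T) = ½ + 1514/g (a(g, T) = 1514/g + T/((2*T)) = 1514/g + T*(1/(2*T)) = 1514/g + ½ = ½ + 1514/g)
1/(L(351*(-4 - G(-3))) + a(891, -2825)) = 1/(351*(-4 - 1*(-5)) + (½)*(3028 + 891)/891) = 1/(351*(-4 + 5) + (½)*(1/891)*3919) = 1/(351*1 + 3919/1782) = 1/(351 + 3919/1782) = 1/(629401/1782) = 1782/629401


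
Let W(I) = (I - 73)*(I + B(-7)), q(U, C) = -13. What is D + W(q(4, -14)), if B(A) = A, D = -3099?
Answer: -1379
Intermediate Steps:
W(I) = (-73 + I)*(-7 + I) (W(I) = (I - 73)*(I - 7) = (-73 + I)*(-7 + I))
D + W(q(4, -14)) = -3099 + (511 + (-13)**2 - 80*(-13)) = -3099 + (511 + 169 + 1040) = -3099 + 1720 = -1379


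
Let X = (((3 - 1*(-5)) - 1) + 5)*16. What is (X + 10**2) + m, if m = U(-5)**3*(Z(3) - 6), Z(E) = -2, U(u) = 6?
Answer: -1436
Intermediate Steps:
X = 192 (X = (((3 + 5) - 1) + 5)*16 = ((8 - 1) + 5)*16 = (7 + 5)*16 = 12*16 = 192)
m = -1728 (m = 6**3*(-2 - 6) = 216*(-8) = -1728)
(X + 10**2) + m = (192 + 10**2) - 1728 = (192 + 100) - 1728 = 292 - 1728 = -1436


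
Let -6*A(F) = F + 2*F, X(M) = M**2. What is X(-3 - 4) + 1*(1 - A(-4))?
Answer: 48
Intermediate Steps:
A(F) = -F/2 (A(F) = -(F + 2*F)/6 = -F/2)
X(-3 - 4) + 1*(1 - A(-4)) = (-3 - 4)**2 + 1*(1 - (-1)*(-4)/2) = (-7)**2 + 1*(1 - 1*2) = 49 + 1*(1 - 2) = 49 + 1*(-1) = 49 - 1 = 48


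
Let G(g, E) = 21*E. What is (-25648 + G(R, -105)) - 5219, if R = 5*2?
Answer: -33072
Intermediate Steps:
R = 10
(-25648 + G(R, -105)) - 5219 = (-25648 + 21*(-105)) - 5219 = (-25648 - 2205) - 5219 = -27853 - 5219 = -33072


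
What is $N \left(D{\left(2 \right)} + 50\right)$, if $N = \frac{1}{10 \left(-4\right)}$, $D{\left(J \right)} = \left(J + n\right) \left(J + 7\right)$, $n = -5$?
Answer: $- \frac{23}{40} \approx -0.575$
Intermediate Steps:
$D{\left(J \right)} = \left(-5 + J\right) \left(7 + J\right)$ ($D{\left(J \right)} = \left(J - 5\right) \left(J + 7\right) = \left(-5 + J\right) \left(7 + J\right)$)
$N = - \frac{1}{40}$ ($N = \frac{1}{-40} = - \frac{1}{40} \approx -0.025$)
$N \left(D{\left(2 \right)} + 50\right) = - \frac{\left(-35 + 2^{2} + 2 \cdot 2\right) + 50}{40} = - \frac{\left(-35 + 4 + 4\right) + 50}{40} = - \frac{-27 + 50}{40} = \left(- \frac{1}{40}\right) 23 = - \frac{23}{40}$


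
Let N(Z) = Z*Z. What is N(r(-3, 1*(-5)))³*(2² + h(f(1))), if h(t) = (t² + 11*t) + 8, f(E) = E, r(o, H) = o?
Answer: 17496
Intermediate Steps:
N(Z) = Z²
h(t) = 8 + t² + 11*t
N(r(-3, 1*(-5)))³*(2² + h(f(1))) = ((-3)²)³*(2² + (8 + 1² + 11*1)) = 9³*(4 + (8 + 1 + 11)) = 729*(4 + 20) = 729*24 = 17496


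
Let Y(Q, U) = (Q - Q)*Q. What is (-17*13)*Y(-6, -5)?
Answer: 0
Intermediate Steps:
Y(Q, U) = 0 (Y(Q, U) = 0*Q = 0)
(-17*13)*Y(-6, -5) = -17*13*0 = -221*0 = 0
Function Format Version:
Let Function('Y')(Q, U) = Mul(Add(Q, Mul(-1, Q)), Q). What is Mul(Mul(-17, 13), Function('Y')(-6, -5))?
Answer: 0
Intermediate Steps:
Function('Y')(Q, U) = 0 (Function('Y')(Q, U) = Mul(0, Q) = 0)
Mul(Mul(-17, 13), Function('Y')(-6, -5)) = Mul(Mul(-17, 13), 0) = Mul(-221, 0) = 0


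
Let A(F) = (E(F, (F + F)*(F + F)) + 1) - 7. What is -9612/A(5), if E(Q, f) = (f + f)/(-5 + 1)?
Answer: 2403/14 ≈ 171.64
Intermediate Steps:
E(Q, f) = -f/2 (E(Q, f) = (2*f)/(-4) = (2*f)*(-¼) = -f/2)
A(F) = -6 - 2*F² (A(F) = (-(F + F)*(F + F)/2 + 1) - 7 = (-2*F*2*F/2 + 1) - 7 = (-2*F² + 1) - 7 = (1 - 2*F²) - 7 = -6 - 2*F²)
-9612/A(5) = -9612/(-6 - 2*5²) = -9612/(-6 - 2*25) = -9612/(-6 - 50) = -9612/(-56) = -9612*(-1/56) = 2403/14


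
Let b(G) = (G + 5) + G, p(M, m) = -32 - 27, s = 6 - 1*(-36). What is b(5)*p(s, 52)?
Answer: -885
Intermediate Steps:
s = 42 (s = 6 + 36 = 42)
p(M, m) = -59
b(G) = 5 + 2*G (b(G) = (5 + G) + G = 5 + 2*G)
b(5)*p(s, 52) = (5 + 2*5)*(-59) = (5 + 10)*(-59) = 15*(-59) = -885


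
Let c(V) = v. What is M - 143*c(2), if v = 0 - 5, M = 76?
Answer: 791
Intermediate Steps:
v = -5
c(V) = -5
M - 143*c(2) = 76 - 143*(-5) = 76 + 715 = 791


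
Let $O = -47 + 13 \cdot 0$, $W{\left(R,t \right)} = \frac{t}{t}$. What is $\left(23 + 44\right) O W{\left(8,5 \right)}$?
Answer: $-3149$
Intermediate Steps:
$W{\left(R,t \right)} = 1$
$O = -47$ ($O = -47 + 0 = -47$)
$\left(23 + 44\right) O W{\left(8,5 \right)} = \left(23 + 44\right) \left(-47\right) 1 = 67 \left(-47\right) 1 = \left(-3149\right) 1 = -3149$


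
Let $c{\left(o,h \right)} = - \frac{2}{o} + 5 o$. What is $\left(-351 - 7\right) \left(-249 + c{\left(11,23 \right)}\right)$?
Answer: $\frac{764688}{11} \approx 69517.0$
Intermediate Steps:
$\left(-351 - 7\right) \left(-249 + c{\left(11,23 \right)}\right) = \left(-351 - 7\right) \left(-249 + \left(- \frac{2}{11} + 5 \cdot 11\right)\right) = - 358 \left(-249 + \left(\left(-2\right) \frac{1}{11} + 55\right)\right) = - 358 \left(-249 + \left(- \frac{2}{11} + 55\right)\right) = - 358 \left(-249 + \frac{603}{11}\right) = \left(-358\right) \left(- \frac{2136}{11}\right) = \frac{764688}{11}$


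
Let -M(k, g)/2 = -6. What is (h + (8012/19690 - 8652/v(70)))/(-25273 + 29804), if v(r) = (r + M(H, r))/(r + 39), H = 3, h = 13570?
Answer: 835374666/1828915495 ≈ 0.45676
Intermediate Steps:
M(k, g) = 12 (M(k, g) = -2*(-6) = 12)
v(r) = (12 + r)/(39 + r) (v(r) = (r + 12)/(r + 39) = (12 + r)/(39 + r))
(h + (8012/19690 - 8652/v(70)))/(-25273 + 29804) = (13570 + (8012/19690 - 8652*(39 + 70)/(12 + 70)))/(-25273 + 29804) = (13570 + (8012*(1/19690) - 8652/(82/109)))/4531 = (13570 + (4006/9845 - 8652/((1/109)*82)))*(1/4531) = (13570 + (4006/9845 - 8652/82/109))*(1/4531) = (13570 + (4006/9845 - 8652*109/82))*(1/4531) = (13570 + (4006/9845 - 471534/41))*(1/4531) = (13570 - 4642087984/403645)*(1/4531) = (835374666/403645)*(1/4531) = 835374666/1828915495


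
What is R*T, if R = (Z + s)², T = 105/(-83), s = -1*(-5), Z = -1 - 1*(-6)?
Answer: -10500/83 ≈ -126.51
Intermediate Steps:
Z = 5 (Z = -1 + 6 = 5)
s = 5
T = -105/83 (T = 105*(-1/83) = -105/83 ≈ -1.2651)
R = 100 (R = (5 + 5)² = 10² = 100)
R*T = 100*(-105/83) = -10500/83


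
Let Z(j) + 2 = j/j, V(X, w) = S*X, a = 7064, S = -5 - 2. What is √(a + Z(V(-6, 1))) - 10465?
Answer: -10465 + √7063 ≈ -10381.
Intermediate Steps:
S = -7
V(X, w) = -7*X
Z(j) = -1 (Z(j) = -2 + j/j = -2 + 1 = -1)
√(a + Z(V(-6, 1))) - 10465 = √(7064 - 1) - 10465 = √7063 - 10465 = -10465 + √7063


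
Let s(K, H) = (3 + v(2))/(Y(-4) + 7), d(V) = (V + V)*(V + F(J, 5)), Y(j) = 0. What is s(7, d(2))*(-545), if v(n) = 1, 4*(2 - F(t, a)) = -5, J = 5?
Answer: -2180/7 ≈ -311.43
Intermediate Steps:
F(t, a) = 13/4 (F(t, a) = 2 - ¼*(-5) = 2 + 5/4 = 13/4)
d(V) = 2*V*(13/4 + V) (d(V) = (V + V)*(V + 13/4) = (2*V)*(13/4 + V) = 2*V*(13/4 + V))
s(K, H) = 4/7 (s(K, H) = (3 + 1)/(0 + 7) = 4/7)
s(7, d(2))*(-545) = (4/7)*(-545) = -2180/7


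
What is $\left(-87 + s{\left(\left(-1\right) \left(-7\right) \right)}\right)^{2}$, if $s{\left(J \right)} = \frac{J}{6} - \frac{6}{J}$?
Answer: $\frac{13256881}{1764} \approx 7515.2$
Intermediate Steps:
$s{\left(J \right)} = - \frac{6}{J} + \frac{J}{6}$ ($s{\left(J \right)} = J \frac{1}{6} - \frac{6}{J} = \frac{J}{6} - \frac{6}{J} = - \frac{6}{J} + \frac{J}{6}$)
$\left(-87 + s{\left(\left(-1\right) \left(-7\right) \right)}\right)^{2} = \left(-87 - \left(\frac{6}{7} - \left(- \frac{1}{6}\right) \left(-7\right)\right)\right)^{2} = \left(-87 + \left(- \frac{6}{7} + \frac{1}{6} \cdot 7\right)\right)^{2} = \left(-87 + \left(\left(-6\right) \frac{1}{7} + \frac{7}{6}\right)\right)^{2} = \left(-87 + \left(- \frac{6}{7} + \frac{7}{6}\right)\right)^{2} = \left(-87 + \frac{13}{42}\right)^{2} = \left(- \frac{3641}{42}\right)^{2} = \frac{13256881}{1764}$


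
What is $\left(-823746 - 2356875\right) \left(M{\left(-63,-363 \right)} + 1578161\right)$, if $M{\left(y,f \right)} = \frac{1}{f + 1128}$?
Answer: $- \frac{1279980665645362}{255} \approx -5.0195 \cdot 10^{12}$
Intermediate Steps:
$M{\left(y,f \right)} = \frac{1}{1128 + f}$
$\left(-823746 - 2356875\right) \left(M{\left(-63,-363 \right)} + 1578161\right) = \left(-823746 - 2356875\right) \left(\frac{1}{1128 - 363} + 1578161\right) = - 3180621 \left(\frac{1}{765} + 1578161\right) = \left(-3180621\right) \frac{1207293166}{765} = - \frac{1279980665645362}{255}$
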